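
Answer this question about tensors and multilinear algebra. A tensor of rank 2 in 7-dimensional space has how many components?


The number of components of a rank-r tensor in d dimensions is d^r.
Here d = 7 and r = 2.
7^2 = 49

49


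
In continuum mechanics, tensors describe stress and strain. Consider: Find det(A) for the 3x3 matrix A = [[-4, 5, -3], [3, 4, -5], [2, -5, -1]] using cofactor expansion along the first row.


Expanding along the first row, det(A) = a11*M_11 - a12*M_12 + a13*M_13, where M_1j is the (1,j) minor.
Minor M_11 = 4*-1 - -5*-5 = -29
Minor M_12 = 3*-1 - -5*2 = 7
Minor M_13 = 3*-5 - 4*2 = -23
det = -4*(-29) - 5*(7) + -3*(-23)
    = 116 - 35 + 69
    = 150

150


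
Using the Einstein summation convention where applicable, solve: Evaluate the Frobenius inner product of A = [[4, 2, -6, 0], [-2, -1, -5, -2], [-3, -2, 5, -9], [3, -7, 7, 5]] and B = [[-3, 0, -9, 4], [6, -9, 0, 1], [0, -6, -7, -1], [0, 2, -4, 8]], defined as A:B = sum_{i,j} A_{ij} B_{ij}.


A:B = sum over all i,j of A_{ij} * B_{ij}.
Row 1: 4*-3=-12, 2*0=0, -6*-9=54, 0*4=0 => row sum = 42
Row 2: -2*6=-12, -1*-9=9, -5*0=0, -2*1=-2 => row sum = -5
Row 3: -3*0=0, -2*-6=12, 5*-7=-35, -9*-1=9 => row sum = -14
Row 4: 3*0=0, -7*2=-14, 7*-4=-28, 5*8=40 => row sum = -2
Total = 42 + -5 + -14 + -2 = 21

21


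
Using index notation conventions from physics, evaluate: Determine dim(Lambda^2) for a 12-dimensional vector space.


The dimension of the space of p-forms on an n-dimensional space is C(n, p).
n = 12, p = 2
C(12, 2) = 12! / (2! * 10!) = 66

66


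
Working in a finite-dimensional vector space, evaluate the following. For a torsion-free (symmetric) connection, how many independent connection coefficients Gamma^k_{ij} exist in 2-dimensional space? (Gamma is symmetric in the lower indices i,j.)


Christoffel symbols Gamma^k_{ij} are symmetric in i,j, so there are d * d(d+1)/2 independent symbols.
d = 2
d(d+1)/2 = 2 * 3 / 2 = 3
Total = 2 * 3 = 6

6


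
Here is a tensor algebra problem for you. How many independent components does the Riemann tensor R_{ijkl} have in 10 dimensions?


The Riemann tensor in d dimensions has d^2(d^2 - 1)/12 independent components.
d = 10, so d^2 = 100
d^2 - 1 = 99
d^2(d^2 - 1) = 100 * 99 = 9900
Divide by 12: 9900 / 12 = 825

825


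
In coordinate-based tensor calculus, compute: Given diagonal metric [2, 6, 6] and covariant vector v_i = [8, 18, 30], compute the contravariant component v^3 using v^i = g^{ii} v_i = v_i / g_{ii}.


To raise an index with a diagonal metric: v^i = v_i / g_{ii}.
For index 3: v_3 = 30, g_{33} = 6
v^3 = 30 / 6 = 5

5


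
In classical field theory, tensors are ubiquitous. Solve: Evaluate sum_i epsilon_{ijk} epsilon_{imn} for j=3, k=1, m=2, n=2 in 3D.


Using the identity: epsilon_{ijk} epsilon_{imn} = delta_{jm} delta_{kn} - delta_{jn} delta_{km}.
delta_{32} = 0
delta_{12} = 0
delta_{32} = 0
delta_{12} = 0
Result = 0 * 0 - 0 * 0 = 0 - 0 = 0

0


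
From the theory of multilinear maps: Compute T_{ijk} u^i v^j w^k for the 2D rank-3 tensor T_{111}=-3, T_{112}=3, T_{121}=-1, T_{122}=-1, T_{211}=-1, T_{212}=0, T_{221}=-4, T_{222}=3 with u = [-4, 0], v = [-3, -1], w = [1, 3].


S = sum over i,j,k of T_{ijk} u_i v_j w_k. Expanding all 8 terms:
T_{111}*u_1*v_1*w_1 = -3*-4*-3*1 = -36  (running total: -36)
T_{112}*u_1*v_1*w_2 = 3*-4*-3*3 = 108  (running total: 72)
T_{121}*u_1*v_2*w_1 = -1*-4*-1*1 = -4  (running total: 68)
T_{122}*u_1*v_2*w_2 = -1*-4*-1*3 = -12  (running total: 56)
T_{211}*u_2*v_1*w_1 = -1*0*-3*1 = 0  (running total: 56)
T_{212}*u_2*v_1*w_2 = 0*0*-3*3 = 0  (running total: 56)
T_{221}*u_2*v_2*w_1 = -4*0*-1*1 = 0  (running total: 56)
T_{222}*u_2*v_2*w_2 = 3*0*-1*3 = 0  (running total: 56)
S = 56

56


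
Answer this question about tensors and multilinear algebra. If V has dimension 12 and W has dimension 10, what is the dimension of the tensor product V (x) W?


The dimension of a tensor product is the product of dimensions.
dim(V) = 12, dim(W) = 10
dim(V (x) W) = 12 * 10 = 120

120


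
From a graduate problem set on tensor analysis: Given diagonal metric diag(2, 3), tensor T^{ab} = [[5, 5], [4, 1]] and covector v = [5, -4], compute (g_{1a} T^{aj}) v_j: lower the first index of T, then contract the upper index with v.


Step 1: lower the first index. For a diagonal metric, g_{ia} T^{aj} = g_{ii} T^{ij} (no sum on i).
g_{11} = 2
S_1{}^1 = 2 * T^{11} = 2 * 5 = 10
S_1{}^2 = 2 * T^{12} = 2 * 5 = 10
Step 2: contract S_1{}^j with v_j.
S_1{}^1 * v_1 = 10 * 5 = 50
S_1{}^2 * v_2 = 10 * -4 = -40
Result = 50 + -40 = 10

10


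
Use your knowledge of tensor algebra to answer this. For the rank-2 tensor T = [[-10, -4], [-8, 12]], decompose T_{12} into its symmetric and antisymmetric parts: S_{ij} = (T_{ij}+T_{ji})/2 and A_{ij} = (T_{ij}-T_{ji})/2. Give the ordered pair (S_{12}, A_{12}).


T_{12} = -4
T_{21} = -8
S_{12} = (-4 + -8)/2 = -12/2 = -6
A_{12} = (-4 - -8)/2 = 4/2 = 2
Check: S + A = -6 + 2 = -4 = T_{12}.

(-6, 2)


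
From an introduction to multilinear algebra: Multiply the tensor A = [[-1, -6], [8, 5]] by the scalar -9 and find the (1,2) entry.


Scalar multiplication: (cA)_{ij} = c * A_{ij}.
c = -9
A_{12} = -6
(cA)_{12} = -9 * -6 = 54

54


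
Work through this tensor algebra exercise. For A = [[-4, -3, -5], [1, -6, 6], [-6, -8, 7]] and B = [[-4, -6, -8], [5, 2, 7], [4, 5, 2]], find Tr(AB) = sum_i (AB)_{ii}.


Tr(AB) = sum_i (AB)_{ii} where (AB)_{ii} = sum_k A_{ik} B_{ki}.
(AB)_{11} = -4*-4 + -3*5 + -5*4 = -19
(AB)_{22} = 1*-6 + -6*2 + 6*5 = 12
(AB)_{33} = -6*-8 + -8*7 + 7*2 = 6
Tr(AB) = -19 + 12 + 6 = -1

-1


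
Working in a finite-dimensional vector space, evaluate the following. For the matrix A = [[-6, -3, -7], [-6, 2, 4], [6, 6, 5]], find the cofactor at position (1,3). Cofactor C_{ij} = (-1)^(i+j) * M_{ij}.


To find cofactor C_{13}, delete row 1 and column 3.
The resulting 2x2 submatrix is: [[-6, 2], [6, 6]]
Minor M_{13} = -6*6 - 2*6
  = -36 - 12 = -48
Sign = (-1)^(1+3) = (-1)^4 = 1
Cofactor C_{13} = 1 * -48 = -48

-48


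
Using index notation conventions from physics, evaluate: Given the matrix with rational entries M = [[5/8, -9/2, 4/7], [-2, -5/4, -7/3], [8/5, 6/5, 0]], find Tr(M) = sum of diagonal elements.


The trace is the sum of diagonal entries.
Diagonal: M[1,1] = 5/8, M[2,2] = -5/4, M[3,3] = 0
Tr(M) = 5/8 + -5/4 + 0
Computing step by step:
After adding M[1,1]: 5/8
After adding M[2,2]: -5/8
After adding M[3,3]: -5/8
Tr(M) = -5/8

-5/8


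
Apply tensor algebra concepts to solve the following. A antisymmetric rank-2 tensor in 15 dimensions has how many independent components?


A antisymmetric rank-2 tensor in d dimensions has d(d-1)/2 independent components.
d = 15
d(d-1)/2 = 15 * 14 / 2 = 210 / 2 = 105

105


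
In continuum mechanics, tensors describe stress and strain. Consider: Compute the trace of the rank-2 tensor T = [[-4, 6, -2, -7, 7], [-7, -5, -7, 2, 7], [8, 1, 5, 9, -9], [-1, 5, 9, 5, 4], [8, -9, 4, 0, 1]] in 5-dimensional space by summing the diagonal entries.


The contraction (trace) of a rank-2 tensor is the sum of its diagonal elements.
Diagonal entries: A[1,1] = -4, A[2,2] = -5, A[3,3] = 5, A[4,4] = 5, A[5,5] = 1
Tr(A) = -4 + -5 + 5 + 5 + 1 = 2

2


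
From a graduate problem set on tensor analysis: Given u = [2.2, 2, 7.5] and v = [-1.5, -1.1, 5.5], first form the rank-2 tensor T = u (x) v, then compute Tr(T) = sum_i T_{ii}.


The outer product gives T_{ij} = u_i v_j.
The trace (contraction) is Tr(T) = sum_i T_{ii} = sum_i u_i v_i.
Diagonal entries:
T_{11} = u_1 * v_1 = 2.2 * -1.5 = -3.3
T_{22} = u_2 * v_2 = 2 * -1.1 = -2.2
T_{33} = u_3 * v_3 = 7.5 * 5.5 = 41.25
Tr(T) = -3.3 + -2.2 + 41.25 = 35.75

35.75


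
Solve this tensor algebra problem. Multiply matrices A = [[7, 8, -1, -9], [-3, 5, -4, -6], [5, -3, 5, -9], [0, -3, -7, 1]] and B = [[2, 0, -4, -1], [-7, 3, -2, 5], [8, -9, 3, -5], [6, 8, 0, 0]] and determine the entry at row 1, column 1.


(AB)_{ij} = sum_k A_{ik} B_{kj}.
For i=1, j=1:
A_{11} * B_{11} = 7 * 2 = 14
A_{12} * B_{21} = 8 * -7 = -56
A_{13} * B_{31} = -1 * 8 = -8
A_{14} * B_{41} = -9 * 6 = -54
Sum = 14 + -56 + -8 + -54 = -104

-104


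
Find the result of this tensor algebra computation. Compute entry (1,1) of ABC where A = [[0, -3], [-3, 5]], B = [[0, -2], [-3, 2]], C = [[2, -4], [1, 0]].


(ABC)_{11} = sum_m (AB)_{1m} C_{m1}. First compute row 1 of AB.
(AB)_{11} = 0*0 + -3*-3 = 9
(AB)_{12} = 0*-2 + -3*2 = -6
Now contract with column 1 of C:
(AB)_{11} * C_{11} = 9 * 2 = 18
(AB)_{12} * C_{21} = -6 * 1 = -6
(ABC)_{11} = 18 + -6 = 12

12


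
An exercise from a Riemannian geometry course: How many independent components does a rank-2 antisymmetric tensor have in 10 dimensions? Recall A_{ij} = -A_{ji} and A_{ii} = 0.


An antisymmetric rank-2 tensor satisfies A_{ij} = -A_{ji}, so diagonal entries are zero.
The independent components are the upper-triangular entries: C(n, 2) = n(n-1)/2.
n = 10
C(10, 2) = 10 * 9 / 2 = 90 / 2 = 45

45


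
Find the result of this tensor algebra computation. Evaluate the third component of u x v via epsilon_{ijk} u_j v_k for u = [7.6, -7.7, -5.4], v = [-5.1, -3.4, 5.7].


(u x v)_3 = sum_{j,k} epsilon_{3jk} u_j v_k. Only permutations of (1,2,3) contribute; the two non-zero terms are:
eps_{312} u_1 v_2 = 1 * 7.6 * -3.4 = -25.84
eps_{321} u_2 v_1 = -1 * -7.7 * -5.1 = -39.27
(u x v)_3 = -65.11

-65.11


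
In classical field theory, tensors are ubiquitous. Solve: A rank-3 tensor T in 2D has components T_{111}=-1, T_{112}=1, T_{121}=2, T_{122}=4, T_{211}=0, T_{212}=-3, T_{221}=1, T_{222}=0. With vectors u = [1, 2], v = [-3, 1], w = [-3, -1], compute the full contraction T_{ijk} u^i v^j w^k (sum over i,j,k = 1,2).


S = sum over i,j,k of T_{ijk} u_i v_j w_k. Expanding all 8 terms:
T_{111}*u_1*v_1*w_1 = -1*1*-3*-3 = -9  (running total: -9)
T_{112}*u_1*v_1*w_2 = 1*1*-3*-1 = 3  (running total: -6)
T_{121}*u_1*v_2*w_1 = 2*1*1*-3 = -6  (running total: -12)
T_{122}*u_1*v_2*w_2 = 4*1*1*-1 = -4  (running total: -16)
T_{211}*u_2*v_1*w_1 = 0*2*-3*-3 = 0  (running total: -16)
T_{212}*u_2*v_1*w_2 = -3*2*-3*-1 = -18  (running total: -34)
T_{221}*u_2*v_2*w_1 = 1*2*1*-3 = -6  (running total: -40)
T_{222}*u_2*v_2*w_2 = 0*2*1*-1 = 0  (running total: -40)
S = -40

-40


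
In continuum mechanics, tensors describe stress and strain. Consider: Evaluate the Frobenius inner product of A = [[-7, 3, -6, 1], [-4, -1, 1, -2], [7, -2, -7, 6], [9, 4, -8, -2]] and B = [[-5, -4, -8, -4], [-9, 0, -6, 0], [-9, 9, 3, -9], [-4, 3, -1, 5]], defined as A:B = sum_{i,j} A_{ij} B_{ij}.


A:B = sum over all i,j of A_{ij} * B_{ij}.
Row 1: -7*-5=35, 3*-4=-12, -6*-8=48, 1*-4=-4 => row sum = 67
Row 2: -4*-9=36, -1*0=0, 1*-6=-6, -2*0=0 => row sum = 30
Row 3: 7*-9=-63, -2*9=-18, -7*3=-21, 6*-9=-54 => row sum = -156
Row 4: 9*-4=-36, 4*3=12, -8*-1=8, -2*5=-10 => row sum = -26
Total = 67 + 30 + -156 + -26 = -85

-85


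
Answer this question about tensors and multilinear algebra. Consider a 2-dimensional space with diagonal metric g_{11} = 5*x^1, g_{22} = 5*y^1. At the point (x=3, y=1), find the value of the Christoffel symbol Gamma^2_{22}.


For a diagonal metric, Gamma^k_{ij} = (1/2) g^{kk} (dg_{ik}/dx_j + dg_{jk}/dx_i - dg_{ij}/dx_k).
The metric is diagonal, so g_{ab} = 0 for a != b.
At the given point: g_{11} = 15, g_{22} = 5
g^{22} = 1/5
dg_{22}/dx_2 = dg_{22}/dx_2 = 5
dg_{22}/dx_2 = dg_{22}/dx_2 = 5
dg_{22}/dx_2 = dg_{22}/dx_2 = 5
Numerator = 5 + 5 - 5 = 5
Gamma^2_{22} = 5 / (2 * 5) = 1/2

1/2


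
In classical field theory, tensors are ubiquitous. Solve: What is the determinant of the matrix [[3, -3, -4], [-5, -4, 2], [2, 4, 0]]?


Expanding along the first row, det(A) = a11*M_11 - a12*M_12 + a13*M_13, where M_1j is the (1,j) minor.
Minor M_11 = -4*0 - 2*4 = -8
Minor M_12 = -5*0 - 2*2 = -4
Minor M_13 = -5*4 - -4*2 = -12
det = 3*(-8) - -3*(-4) + -4*(-12)
    = -24 - 12 + 48
    = 12

12


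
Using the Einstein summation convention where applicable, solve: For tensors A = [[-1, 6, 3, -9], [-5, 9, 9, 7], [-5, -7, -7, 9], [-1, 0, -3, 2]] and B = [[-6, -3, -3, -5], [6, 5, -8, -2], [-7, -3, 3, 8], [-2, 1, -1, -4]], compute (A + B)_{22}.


Tensor addition is component-wise: (A + B)_{ij} = A_{ij} + B_{ij}.
A_{22} = 9
B_{22} = 5
(A + B)_{22} = 9 + 5 = 14

14


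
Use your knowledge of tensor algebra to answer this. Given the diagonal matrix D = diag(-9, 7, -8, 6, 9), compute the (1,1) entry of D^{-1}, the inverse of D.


For a diagonal matrix, the inverse has entries (D^{-1})_{ii} = 1/d_{ii}.
The diagonal entries are: d_{11} = -9, d_{22} = 7, d_{33} = -8, d_{44} = 6, d_{55} = 9
We need (D^{-1})_{11} = 1/d_{11} = 1/-9 = -1/9

-1/9


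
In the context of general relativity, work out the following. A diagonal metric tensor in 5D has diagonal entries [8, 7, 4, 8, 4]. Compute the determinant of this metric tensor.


For a diagonal metric, the determinant is the product of diagonal entries.
Diagonal entries: 8, 7, 4, 8, 4
det(g) = 8 * 7 * 4 * 8 * 4 = 7168

7168


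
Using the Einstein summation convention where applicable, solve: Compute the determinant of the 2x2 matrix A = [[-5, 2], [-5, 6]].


For a 2x2 matrix [[a, b], [c, d]], det = a*d - b*c.
a = -5, b = 2, c = -5, d = 6
a*d = -5 * 6 = -30
b*c = 2 * -5 = -10
det = -30 - -10 = -20

-20


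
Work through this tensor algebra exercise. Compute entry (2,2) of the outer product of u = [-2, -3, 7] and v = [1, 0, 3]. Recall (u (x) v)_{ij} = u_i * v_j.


The outer product entry T_{ij} = u_i * v_j.
We need i=2, j=2.
u_2 = -3, v_2 = 0
T_{2,2} = -3 * 0 = 0

0


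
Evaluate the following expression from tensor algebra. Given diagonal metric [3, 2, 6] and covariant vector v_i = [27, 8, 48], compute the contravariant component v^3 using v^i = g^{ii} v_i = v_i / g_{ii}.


To raise an index with a diagonal metric: v^i = v_i / g_{ii}.
For index 3: v_3 = 48, g_{33} = 6
v^3 = 48 / 6 = 8

8


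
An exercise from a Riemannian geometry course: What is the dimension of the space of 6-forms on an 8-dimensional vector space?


The dimension of the space of p-forms on an n-dimensional space is C(n, p).
n = 8, p = 6
C(8, 6) = 8! / (6! * 2!) = 28

28


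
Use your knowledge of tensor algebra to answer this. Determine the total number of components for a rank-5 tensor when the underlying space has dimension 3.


The number of components of a rank-r tensor in d dimensions is d^r.
Here d = 3 and r = 5.
3^5 = 243

243


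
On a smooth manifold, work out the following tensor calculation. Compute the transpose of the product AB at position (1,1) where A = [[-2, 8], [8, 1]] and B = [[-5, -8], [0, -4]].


(AB)^T_{ij} = (AB)_{ji} = sum_k A_{jk} B_{ki}.
For i=1, j=1 we need (AB)_{11}:
A_{11} * B_{11} = -2 * -5 = 10
A_{12} * B_{21} = 8 * 0 = 0
Sum = 10 + 0 = 10

10


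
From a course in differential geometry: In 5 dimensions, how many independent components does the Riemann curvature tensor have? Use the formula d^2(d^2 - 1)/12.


The Riemann tensor in d dimensions has d^2(d^2 - 1)/12 independent components.
d = 5, so d^2 = 25
d^2 - 1 = 24
d^2(d^2 - 1) = 25 * 24 = 600
Divide by 12: 600 / 12 = 50

50


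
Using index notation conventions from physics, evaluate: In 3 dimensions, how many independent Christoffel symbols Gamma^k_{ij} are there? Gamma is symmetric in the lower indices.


Christoffel symbols Gamma^k_{ij} are symmetric in i,j, so there are d * d(d+1)/2 independent symbols.
d = 3
d(d+1)/2 = 3 * 4 / 2 = 6
Total = 3 * 6 = 18

18


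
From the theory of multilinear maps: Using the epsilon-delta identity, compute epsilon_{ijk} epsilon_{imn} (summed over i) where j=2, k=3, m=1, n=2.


Using the identity: epsilon_{ijk} epsilon_{imn} = delta_{jm} delta_{kn} - delta_{jn} delta_{km}.
delta_{21} = 0
delta_{32} = 0
delta_{22} = 1
delta_{31} = 0
Result = 0 * 0 - 1 * 0 = 0 - 0 = 0

0


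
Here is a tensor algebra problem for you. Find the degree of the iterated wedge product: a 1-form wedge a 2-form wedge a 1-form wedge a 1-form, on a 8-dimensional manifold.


The degree of a wedge product is the sum of the degrees of the individual forms.
Degrees: 1, 2, 1, 1
Total degree = 1 + 2 + 1 + 1 = 5

5


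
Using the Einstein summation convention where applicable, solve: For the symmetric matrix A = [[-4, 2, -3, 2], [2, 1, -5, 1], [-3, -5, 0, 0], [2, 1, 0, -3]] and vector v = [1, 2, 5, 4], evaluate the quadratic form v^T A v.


First compute Av:
(Av)_1 = -4*1 + 2*2 + -3*5 + 2*4 = -7
(Av)_2 = 2*1 + 1*2 + -5*5 + 1*4 = -17
(Av)_3 = -3*1 + -5*2 + 0*5 + 0*4 = -13
(Av)_4 = 2*1 + 1*2 + 0*5 + -3*4 = -8
Av = [-7, -17, -13, -8]
Then v^T (Av) = 1*-7 + 2*-17 + 5*-13 + 4*-8
= -7 + -34 + -65 + -32 = -138

-138


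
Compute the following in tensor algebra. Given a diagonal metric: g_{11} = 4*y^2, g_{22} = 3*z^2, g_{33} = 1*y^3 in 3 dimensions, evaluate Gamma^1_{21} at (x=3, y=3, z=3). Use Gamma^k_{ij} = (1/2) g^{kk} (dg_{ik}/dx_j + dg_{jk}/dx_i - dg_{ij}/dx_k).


For a diagonal metric, Gamma^k_{ij} = (1/2) g^{kk} (dg_{ik}/dx_j + dg_{jk}/dx_i - dg_{ij}/dx_k).
The metric is diagonal, so g_{ab} = 0 for a != b.
At the given point: g_{11} = 36, g_{22} = 27, g_{33} = 27
g^{11} = 1/36
dg_{21}/dx_1 = 0 (off-diagonal)
dg_{11}/dx_2 = dg_{11}/dx_2 = 24
dg_{21}/dx_1 = 0 (off-diagonal)
Numerator = 0 + 24 - 0 = 24
Gamma^1_{21} = 24 / (2 * 36) = 1/3

1/3


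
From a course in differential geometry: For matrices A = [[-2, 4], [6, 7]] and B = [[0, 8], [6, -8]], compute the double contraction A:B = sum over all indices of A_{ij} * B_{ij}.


A:B = sum over all i,j of A_{ij} * B_{ij}.
Row 1: -2*0=0, 4*8=32 => row sum = 32
Row 2: 6*6=36, 7*-8=-56 => row sum = -20
Total = 32 + -20 = 12

12


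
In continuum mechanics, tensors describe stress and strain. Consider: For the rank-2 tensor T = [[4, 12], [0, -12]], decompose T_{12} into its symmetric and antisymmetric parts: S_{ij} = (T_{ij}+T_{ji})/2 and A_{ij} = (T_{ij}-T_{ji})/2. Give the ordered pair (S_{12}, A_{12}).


T_{12} = 12
T_{21} = 0
S_{12} = (12 + 0)/2 = 12/2 = 6
A_{12} = (12 - 0)/2 = 12/2 = 6
Check: S + A = 6 + 6 = 12 = T_{12}.

(6, 6)


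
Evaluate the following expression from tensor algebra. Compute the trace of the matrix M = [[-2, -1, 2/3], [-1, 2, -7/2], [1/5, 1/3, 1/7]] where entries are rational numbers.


The trace is the sum of diagonal entries.
Diagonal: M[1,1] = -2, M[2,2] = 2, M[3,3] = 1/7
Tr(M) = -2 + 2 + 1/7
Computing step by step:
After adding M[1,1]: -2
After adding M[2,2]: 0
After adding M[3,3]: 1/7
Tr(M) = 1/7

1/7


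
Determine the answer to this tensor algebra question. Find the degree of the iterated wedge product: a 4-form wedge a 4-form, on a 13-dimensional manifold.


The degree of a wedge product is the sum of the degrees of the individual forms.
Degrees: 4, 4
Total degree = 4 + 4 = 8

8


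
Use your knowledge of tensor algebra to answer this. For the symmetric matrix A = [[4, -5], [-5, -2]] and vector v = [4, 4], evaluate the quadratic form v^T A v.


First compute Av:
(Av)_1 = 4*4 + -5*4 = -4
(Av)_2 = -5*4 + -2*4 = -28
Av = [-4, -28]
Then v^T (Av) = 4*-4 + 4*-28
= -16 + -112 = -128

-128


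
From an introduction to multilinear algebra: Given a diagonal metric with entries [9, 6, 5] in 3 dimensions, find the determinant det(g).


For a diagonal metric, the determinant is the product of diagonal entries.
Diagonal entries: 9, 6, 5
det(g) = 9 * 6 * 5 = 270

270


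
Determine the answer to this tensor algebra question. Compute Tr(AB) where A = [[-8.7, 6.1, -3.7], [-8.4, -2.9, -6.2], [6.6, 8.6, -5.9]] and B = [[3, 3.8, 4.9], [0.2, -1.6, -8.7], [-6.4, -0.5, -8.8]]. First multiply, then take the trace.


Tr(AB) = sum_i (AB)_{ii} where (AB)_{ii} = sum_k A_{ik} B_{ki}.
(AB)_{11} = -8.7*3 + 6.1*0.2 + -3.7*-6.4 = -1.2
(AB)_{22} = -8.4*3.8 + -2.9*-1.6 + -6.2*-0.5 = -24.18
(AB)_{33} = 6.6*4.9 + 8.6*-8.7 + -5.9*-8.8 = 9.44
Tr(AB) = -1.2 + -24.18 + 9.44 = -15.94

-15.94


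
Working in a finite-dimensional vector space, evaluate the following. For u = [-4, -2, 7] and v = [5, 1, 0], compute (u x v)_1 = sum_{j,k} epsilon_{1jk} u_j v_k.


(u x v)_1 = sum_{j,k} epsilon_{1jk} u_j v_k. Only permutations of (1,2,3) contribute; the two non-zero terms are:
eps_{123} u_2 v_3 = 1 * -2 * 0 = 0
eps_{132} u_3 v_2 = -1 * 7 * 1 = -7
(u x v)_1 = -7

-7


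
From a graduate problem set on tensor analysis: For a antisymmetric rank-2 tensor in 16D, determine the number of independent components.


A antisymmetric rank-2 tensor in d dimensions has d(d-1)/2 independent components.
d = 16
d(d-1)/2 = 16 * 15 / 2 = 240 / 2 = 120

120


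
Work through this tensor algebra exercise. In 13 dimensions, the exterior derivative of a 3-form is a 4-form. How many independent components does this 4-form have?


The exterior derivative of a p-form is a (p+1)-form.
Its number of independent components is C(n, p+1).
n = 13, p+1 = 4
C(13, 4) = 715

715


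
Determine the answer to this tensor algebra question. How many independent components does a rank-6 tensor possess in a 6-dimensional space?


The number of components of a rank-r tensor in d dimensions is d^r.
Here d = 6 and r = 6.
6^6 = 46656

46656


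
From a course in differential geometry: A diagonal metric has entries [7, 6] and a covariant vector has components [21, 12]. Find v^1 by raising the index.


To raise an index with a diagonal metric: v^i = v_i / g_{ii}.
For index 1: v_1 = 21, g_{11} = 7
v^1 = 21 / 7 = 3

3


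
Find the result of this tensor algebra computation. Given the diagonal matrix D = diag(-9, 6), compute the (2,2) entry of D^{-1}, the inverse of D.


For a diagonal matrix, the inverse has entries (D^{-1})_{ii} = 1/d_{ii}.
The diagonal entries are: d_{11} = -9, d_{22} = 6
We need (D^{-1})_{22} = 1/d_{22} = 1/6 = 1/6

1/6


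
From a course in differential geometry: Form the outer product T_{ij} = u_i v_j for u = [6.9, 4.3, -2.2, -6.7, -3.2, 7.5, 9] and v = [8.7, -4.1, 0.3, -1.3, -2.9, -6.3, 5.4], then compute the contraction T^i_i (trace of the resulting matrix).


The outer product gives T_{ij} = u_i v_j.
The trace (contraction) is Tr(T) = sum_i T_{ii} = sum_i u_i v_i.
Diagonal entries:
T_{11} = u_1 * v_1 = 6.9 * 8.7 = 60.03
T_{22} = u_2 * v_2 = 4.3 * -4.1 = -17.63
T_{33} = u_3 * v_3 = -2.2 * 0.3 = -0.66
T_{44} = u_4 * v_4 = -6.7 * -1.3 = 8.71
T_{55} = u_5 * v_5 = -3.2 * -2.9 = 9.28
T_{66} = u_6 * v_6 = 7.5 * -6.3 = -47.25
T_{77} = u_7 * v_7 = 9 * 5.4 = 48.6
Tr(T) = 60.03 + -17.63 + -0.66 + 8.71 + 9.28 + -47.25 + 48.6 = 61.08

61.08


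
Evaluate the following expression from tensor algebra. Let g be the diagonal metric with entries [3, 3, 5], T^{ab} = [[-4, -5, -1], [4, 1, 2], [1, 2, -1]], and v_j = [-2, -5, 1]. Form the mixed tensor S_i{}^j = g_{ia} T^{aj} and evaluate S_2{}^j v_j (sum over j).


Step 1: lower the first index. For a diagonal metric, g_{ia} T^{aj} = g_{ii} T^{ij} (no sum on i).
g_{22} = 3
S_2{}^1 = 3 * T^{21} = 3 * 4 = 12
S_2{}^2 = 3 * T^{22} = 3 * 1 = 3
S_2{}^3 = 3 * T^{23} = 3 * 2 = 6
Step 2: contract S_2{}^j with v_j.
S_2{}^1 * v_1 = 12 * -2 = -24
S_2{}^2 * v_2 = 3 * -5 = -15
S_2{}^3 * v_3 = 6 * 1 = 6
Result = -24 + -15 + 6 = -33

-33


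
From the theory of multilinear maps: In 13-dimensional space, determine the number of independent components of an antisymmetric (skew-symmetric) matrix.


An antisymmetric rank-2 tensor satisfies A_{ij} = -A_{ji}, so diagonal entries are zero.
The independent components are the upper-triangular entries: C(n, 2) = n(n-1)/2.
n = 13
C(13, 2) = 13 * 12 / 2 = 156 / 2 = 78

78


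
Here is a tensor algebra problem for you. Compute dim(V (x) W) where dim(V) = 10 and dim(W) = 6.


The dimension of a tensor product is the product of dimensions.
dim(V) = 10, dim(W) = 6
dim(V (x) W) = 10 * 6 = 60

60


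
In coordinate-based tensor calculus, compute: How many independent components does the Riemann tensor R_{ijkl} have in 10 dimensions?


The Riemann tensor in d dimensions has d^2(d^2 - 1)/12 independent components.
d = 10, so d^2 = 100
d^2 - 1 = 99
d^2(d^2 - 1) = 100 * 99 = 9900
Divide by 12: 9900 / 12 = 825

825


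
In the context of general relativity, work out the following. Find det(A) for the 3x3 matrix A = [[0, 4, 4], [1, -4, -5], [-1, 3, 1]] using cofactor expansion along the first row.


Expanding along the first row, det(A) = a11*M_11 - a12*M_12 + a13*M_13, where M_1j is the (1,j) minor.
Minor M_11 = -4*1 - -5*3 = 11
Minor M_12 = 1*1 - -5*-1 = -4
Minor M_13 = 1*3 - -4*-1 = -1
det = 0*(11) - 4*(-4) + 4*(-1)
    = 0 - -16 + -4
    = 12

12


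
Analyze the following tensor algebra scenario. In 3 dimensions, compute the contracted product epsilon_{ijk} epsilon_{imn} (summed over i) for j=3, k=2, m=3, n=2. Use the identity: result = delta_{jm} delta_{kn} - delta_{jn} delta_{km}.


Using the identity: epsilon_{ijk} epsilon_{imn} = delta_{jm} delta_{kn} - delta_{jn} delta_{km}.
delta_{33} = 1
delta_{22} = 1
delta_{32} = 0
delta_{23} = 0
Result = 1 * 1 - 0 * 0 = 1 - 0 = 1

1


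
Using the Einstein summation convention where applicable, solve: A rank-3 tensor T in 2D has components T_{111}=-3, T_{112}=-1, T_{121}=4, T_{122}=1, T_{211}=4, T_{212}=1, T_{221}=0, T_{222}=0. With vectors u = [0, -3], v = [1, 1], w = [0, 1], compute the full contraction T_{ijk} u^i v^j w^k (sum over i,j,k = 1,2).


S = sum over i,j,k of T_{ijk} u_i v_j w_k. Expanding all 8 terms:
T_{111}*u_1*v_1*w_1 = -3*0*1*0 = 0  (running total: 0)
T_{112}*u_1*v_1*w_2 = -1*0*1*1 = 0  (running total: 0)
T_{121}*u_1*v_2*w_1 = 4*0*1*0 = 0  (running total: 0)
T_{122}*u_1*v_2*w_2 = 1*0*1*1 = 0  (running total: 0)
T_{211}*u_2*v_1*w_1 = 4*-3*1*0 = 0  (running total: 0)
T_{212}*u_2*v_1*w_2 = 1*-3*1*1 = -3  (running total: -3)
T_{221}*u_2*v_2*w_1 = 0*-3*1*0 = 0  (running total: -3)
T_{222}*u_2*v_2*w_2 = 0*-3*1*1 = 0  (running total: -3)
S = -3

-3


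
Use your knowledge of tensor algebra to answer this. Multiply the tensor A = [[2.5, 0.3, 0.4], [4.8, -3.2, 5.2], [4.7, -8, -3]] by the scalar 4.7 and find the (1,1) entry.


Scalar multiplication: (cA)_{ij} = c * A_{ij}.
c = 4.7
A_{11} = 2.5
(cA)_{11} = 4.7 * 2.5 = 11.75

11.75


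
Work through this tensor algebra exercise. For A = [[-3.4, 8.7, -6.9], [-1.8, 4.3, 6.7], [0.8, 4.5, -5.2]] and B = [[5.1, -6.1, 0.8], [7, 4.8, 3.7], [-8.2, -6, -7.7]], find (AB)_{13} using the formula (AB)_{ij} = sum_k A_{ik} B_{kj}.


(AB)_{ij} = sum_k A_{ik} B_{kj}.
For i=1, j=3:
A_{11} * B_{13} = -3.4 * 0.8 = -2.72
A_{12} * B_{23} = 8.7 * 3.7 = 32.19
A_{13} * B_{33} = -6.9 * -7.7 = 53.13
Sum = -2.72 + 32.19 + 53.13 = 82.6

82.6


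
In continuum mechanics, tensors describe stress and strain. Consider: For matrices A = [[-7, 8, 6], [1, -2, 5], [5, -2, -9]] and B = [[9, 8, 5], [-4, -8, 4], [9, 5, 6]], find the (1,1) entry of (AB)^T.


(AB)^T_{ij} = (AB)_{ji} = sum_k A_{jk} B_{ki}.
For i=1, j=1 we need (AB)_{11}:
A_{11} * B_{11} = -7 * 9 = -63
A_{12} * B_{21} = 8 * -4 = -32
A_{13} * B_{31} = 6 * 9 = 54
Sum = -63 + -32 + 54 = -41

-41


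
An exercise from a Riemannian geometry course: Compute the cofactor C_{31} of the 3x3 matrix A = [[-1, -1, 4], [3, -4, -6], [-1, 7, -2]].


To find cofactor C_{31}, delete row 3 and column 1.
The resulting 2x2 submatrix is: [[-1, 4], [-4, -6]]
Minor M_{31} = -1*-6 - 4*-4
  = 6 - -16 = 22
Sign = (-1)^(3+1) = (-1)^4 = 1
Cofactor C_{31} = 1 * 22 = 22

22


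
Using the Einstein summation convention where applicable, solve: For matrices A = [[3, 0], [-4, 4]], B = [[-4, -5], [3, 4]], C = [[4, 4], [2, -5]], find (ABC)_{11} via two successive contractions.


(ABC)_{11} = sum_m (AB)_{1m} C_{m1}. First compute row 1 of AB.
(AB)_{11} = 3*-4 + 0*3 = -12
(AB)_{12} = 3*-5 + 0*4 = -15
Now contract with column 1 of C:
(AB)_{11} * C_{11} = -12 * 4 = -48
(AB)_{12} * C_{21} = -15 * 2 = -30
(ABC)_{11} = -48 + -30 = -78

-78


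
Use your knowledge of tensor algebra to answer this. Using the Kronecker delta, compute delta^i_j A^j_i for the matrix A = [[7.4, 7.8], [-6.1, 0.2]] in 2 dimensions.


The contraction (trace) of a rank-2 tensor is the sum of its diagonal elements.
Diagonal entries: A[1,1] = 7.4, A[2,2] = 0.2
Tr(A) = 7.4 + 0.2 = 7.6

7.6


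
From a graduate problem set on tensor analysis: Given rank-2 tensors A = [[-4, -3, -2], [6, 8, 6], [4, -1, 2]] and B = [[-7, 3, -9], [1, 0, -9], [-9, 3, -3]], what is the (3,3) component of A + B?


Tensor addition is component-wise: (A + B)_{ij} = A_{ij} + B_{ij}.
A_{33} = 2
B_{33} = -3
(A + B)_{33} = 2 + -3 = -1

-1


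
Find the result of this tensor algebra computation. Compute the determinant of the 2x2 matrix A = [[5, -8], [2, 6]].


For a 2x2 matrix [[a, b], [c, d]], det = a*d - b*c.
a = 5, b = -8, c = 2, d = 6
a*d = 5 * 6 = 30
b*c = -8 * 2 = -16
det = 30 - -16 = 46

46


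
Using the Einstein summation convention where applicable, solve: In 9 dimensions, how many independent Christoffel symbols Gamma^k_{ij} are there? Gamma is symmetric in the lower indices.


Christoffel symbols Gamma^k_{ij} are symmetric in i,j, so there are d * d(d+1)/2 independent symbols.
d = 9
d(d+1)/2 = 9 * 10 / 2 = 45
Total = 9 * 45 = 405

405


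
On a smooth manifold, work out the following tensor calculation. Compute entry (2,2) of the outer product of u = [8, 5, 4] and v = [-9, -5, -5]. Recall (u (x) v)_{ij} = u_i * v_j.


The outer product entry T_{ij} = u_i * v_j.
We need i=2, j=2.
u_2 = 5, v_2 = -5
T_{2,2} = 5 * -5 = -25

-25


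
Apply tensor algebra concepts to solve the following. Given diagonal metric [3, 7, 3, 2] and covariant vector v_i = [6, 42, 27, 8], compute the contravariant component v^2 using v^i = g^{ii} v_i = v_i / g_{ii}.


To raise an index with a diagonal metric: v^i = v_i / g_{ii}.
For index 2: v_2 = 42, g_{22} = 7
v^2 = 42 / 7 = 6

6


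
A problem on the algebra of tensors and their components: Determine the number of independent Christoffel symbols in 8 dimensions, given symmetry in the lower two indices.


Christoffel symbols Gamma^k_{ij} are symmetric in i,j, so there are d * d(d+1)/2 independent symbols.
d = 8
d(d+1)/2 = 8 * 9 / 2 = 36
Total = 8 * 36 = 288

288


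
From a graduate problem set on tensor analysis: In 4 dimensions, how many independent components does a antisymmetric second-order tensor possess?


A antisymmetric rank-2 tensor in d dimensions has d(d-1)/2 independent components.
d = 4
d(d-1)/2 = 4 * 3 / 2 = 12 / 2 = 6

6


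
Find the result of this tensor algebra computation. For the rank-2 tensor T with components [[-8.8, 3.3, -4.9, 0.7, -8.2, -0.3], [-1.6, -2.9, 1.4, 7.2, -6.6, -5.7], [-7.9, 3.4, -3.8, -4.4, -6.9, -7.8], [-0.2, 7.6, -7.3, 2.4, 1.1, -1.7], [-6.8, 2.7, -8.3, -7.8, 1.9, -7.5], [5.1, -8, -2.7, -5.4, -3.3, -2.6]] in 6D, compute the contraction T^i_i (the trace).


The contraction (trace) of a rank-2 tensor is the sum of its diagonal elements.
Diagonal entries: A[1,1] = -8.8, A[2,2] = -2.9, A[3,3] = -3.8, A[4,4] = 2.4, A[5,5] = 1.9, A[6,6] = -2.6
Tr(A) = -8.8 + -2.9 + -3.8 + 2.4 + 1.9 + -2.6 = -13.8

-13.8


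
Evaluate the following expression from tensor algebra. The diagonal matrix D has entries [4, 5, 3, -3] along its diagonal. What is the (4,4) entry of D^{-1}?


For a diagonal matrix, the inverse has entries (D^{-1})_{ii} = 1/d_{ii}.
The diagonal entries are: d_{11} = 4, d_{22} = 5, d_{33} = 3, d_{44} = -3
We need (D^{-1})_{44} = 1/d_{44} = 1/-3 = -1/3

-1/3


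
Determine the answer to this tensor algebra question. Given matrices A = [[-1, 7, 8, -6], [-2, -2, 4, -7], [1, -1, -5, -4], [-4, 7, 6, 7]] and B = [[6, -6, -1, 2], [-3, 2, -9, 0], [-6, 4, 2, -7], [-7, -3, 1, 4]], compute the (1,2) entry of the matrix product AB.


(AB)_{ij} = sum_k A_{ik} B_{kj}.
For i=1, j=2:
A_{11} * B_{12} = -1 * -6 = 6
A_{12} * B_{22} = 7 * 2 = 14
A_{13} * B_{32} = 8 * 4 = 32
A_{14} * B_{42} = -6 * -3 = 18
Sum = 6 + 14 + 32 + 18 = 70

70


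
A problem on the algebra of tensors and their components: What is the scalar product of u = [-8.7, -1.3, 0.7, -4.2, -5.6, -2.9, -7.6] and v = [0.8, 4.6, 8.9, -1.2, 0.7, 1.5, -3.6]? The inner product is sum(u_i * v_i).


The inner product u . v = sum of u_i * v_i.
Term-by-term: -8.7 * 0.8, -1.3 * 4.6, 0.7 * 8.9, -4.2 * -1.2, -5.6 * 0.7, -2.9 * 1.5, -7.6 * -3.6
Products: -6.96, -5.98, 6.23, 5.04, -3.92, -4.35, 27.36
Sum = -6.96 + -5.98 + 6.23 + 5.04 + -3.92 + -4.35 + 27.36 = 17.42

17.42


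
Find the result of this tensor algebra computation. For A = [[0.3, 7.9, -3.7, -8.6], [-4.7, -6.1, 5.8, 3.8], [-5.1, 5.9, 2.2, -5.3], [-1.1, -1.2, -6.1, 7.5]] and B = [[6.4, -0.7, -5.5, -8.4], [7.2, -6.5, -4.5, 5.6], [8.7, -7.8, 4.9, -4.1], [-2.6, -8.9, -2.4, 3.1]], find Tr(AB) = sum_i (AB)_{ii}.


Tr(AB) = sum_i (AB)_{ii} where (AB)_{ii} = sum_k A_{ik} B_{ki}.
(AB)_{11} = 0.3*6.4 + 7.9*7.2 + -3.7*8.7 + -8.6*-2.6 = 48.97
(AB)_{22} = -4.7*-0.7 + -6.1*-6.5 + 5.8*-7.8 + 3.8*-8.9 = -36.12
(AB)_{33} = -5.1*-5.5 + 5.9*-4.5 + 2.2*4.9 + -5.3*-2.4 = 25
(AB)_{44} = -1.1*-8.4 + -1.2*5.6 + -6.1*-4.1 + 7.5*3.1 = 50.78
Tr(AB) = 48.97 + -36.12 + 25 + 50.78 = 88.63

88.63


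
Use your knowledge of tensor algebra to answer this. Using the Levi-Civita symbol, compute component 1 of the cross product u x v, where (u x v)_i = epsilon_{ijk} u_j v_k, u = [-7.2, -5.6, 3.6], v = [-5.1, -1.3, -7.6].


(u x v)_1 = sum_{j,k} epsilon_{1jk} u_j v_k. Only permutations of (1,2,3) contribute; the two non-zero terms are:
eps_{123} u_2 v_3 = 1 * -5.6 * -7.6 = 42.56
eps_{132} u_3 v_2 = -1 * 3.6 * -1.3 = 4.68
(u x v)_1 = 47.24

47.24


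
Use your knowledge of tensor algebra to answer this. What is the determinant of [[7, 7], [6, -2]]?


For a 2x2 matrix [[a, b], [c, d]], det = a*d - b*c.
a = 7, b = 7, c = 6, d = -2
a*d = 7 * -2 = -14
b*c = 7 * 6 = 42
det = -14 - 42 = -56

-56


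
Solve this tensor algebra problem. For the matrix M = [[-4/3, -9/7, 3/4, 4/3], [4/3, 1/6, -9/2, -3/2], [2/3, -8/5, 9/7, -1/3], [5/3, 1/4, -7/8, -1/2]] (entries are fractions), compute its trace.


The trace is the sum of diagonal entries.
Diagonal: M[1,1] = -4/3, M[2,2] = 1/6, M[3,3] = 9/7, M[4,4] = -1/2
Tr(M) = -4/3 + 1/6 + 9/7 + -1/2
Computing step by step:
After adding M[1,1]: -4/3
After adding M[2,2]: -7/6
After adding M[3,3]: 5/42
After adding M[4,4]: -8/21
Tr(M) = -8/21

-8/21


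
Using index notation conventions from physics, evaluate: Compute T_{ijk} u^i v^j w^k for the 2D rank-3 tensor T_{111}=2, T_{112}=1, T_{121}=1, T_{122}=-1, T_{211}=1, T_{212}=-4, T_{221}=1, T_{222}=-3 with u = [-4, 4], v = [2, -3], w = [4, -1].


S = sum over i,j,k of T_{ijk} u_i v_j w_k. Expanding all 8 terms:
T_{111}*u_1*v_1*w_1 = 2*-4*2*4 = -64  (running total: -64)
T_{112}*u_1*v_1*w_2 = 1*-4*2*-1 = 8  (running total: -56)
T_{121}*u_1*v_2*w_1 = 1*-4*-3*4 = 48  (running total: -8)
T_{122}*u_1*v_2*w_2 = -1*-4*-3*-1 = 12  (running total: 4)
T_{211}*u_2*v_1*w_1 = 1*4*2*4 = 32  (running total: 36)
T_{212}*u_2*v_1*w_2 = -4*4*2*-1 = 32  (running total: 68)
T_{221}*u_2*v_2*w_1 = 1*4*-3*4 = -48  (running total: 20)
T_{222}*u_2*v_2*w_2 = -3*4*-3*-1 = -36  (running total: -16)
S = -16

-16


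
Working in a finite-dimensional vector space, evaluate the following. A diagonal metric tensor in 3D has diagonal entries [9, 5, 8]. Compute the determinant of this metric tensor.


For a diagonal metric, the determinant is the product of diagonal entries.
Diagonal entries: 9, 5, 8
det(g) = 9 * 5 * 8 = 360

360


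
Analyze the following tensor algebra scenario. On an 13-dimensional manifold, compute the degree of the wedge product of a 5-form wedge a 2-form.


The degree of a wedge product is the sum of the degrees of the individual forms.
Degrees: 5, 2
Total degree = 5 + 2 = 7

7


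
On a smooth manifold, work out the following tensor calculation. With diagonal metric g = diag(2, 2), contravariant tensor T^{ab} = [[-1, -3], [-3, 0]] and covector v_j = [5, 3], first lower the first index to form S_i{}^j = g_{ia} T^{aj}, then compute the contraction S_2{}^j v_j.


Step 1: lower the first index. For a diagonal metric, g_{ia} T^{aj} = g_{ii} T^{ij} (no sum on i).
g_{22} = 2
S_2{}^1 = 2 * T^{21} = 2 * -3 = -6
S_2{}^2 = 2 * T^{22} = 2 * 0 = 0
Step 2: contract S_2{}^j with v_j.
S_2{}^1 * v_1 = -6 * 5 = -30
S_2{}^2 * v_2 = 0 * 3 = 0
Result = -30 + 0 = -30

-30


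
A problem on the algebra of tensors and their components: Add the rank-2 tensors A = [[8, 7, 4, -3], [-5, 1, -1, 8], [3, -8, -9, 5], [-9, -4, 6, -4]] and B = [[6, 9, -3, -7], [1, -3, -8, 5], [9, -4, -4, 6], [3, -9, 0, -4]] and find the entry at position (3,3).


Tensor addition is component-wise: (A + B)_{ij} = A_{ij} + B_{ij}.
A_{33} = -9
B_{33} = -4
(A + B)_{33} = -9 + -4 = -13

-13


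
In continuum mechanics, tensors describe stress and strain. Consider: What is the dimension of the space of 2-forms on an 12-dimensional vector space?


The dimension of the space of p-forms on an n-dimensional space is C(n, p).
n = 12, p = 2
C(12, 2) = 12! / (2! * 10!) = 66

66


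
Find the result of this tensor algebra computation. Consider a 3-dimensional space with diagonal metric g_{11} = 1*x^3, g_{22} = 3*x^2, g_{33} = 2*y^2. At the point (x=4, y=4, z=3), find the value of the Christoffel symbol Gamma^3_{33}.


For a diagonal metric, Gamma^k_{ij} = (1/2) g^{kk} (dg_{ik}/dx_j + dg_{jk}/dx_i - dg_{ij}/dx_k).
The metric is diagonal, so g_{ab} = 0 for a != b.
At the given point: g_{11} = 64, g_{22} = 48, g_{33} = 32
g^{33} = 1/32
dg_{33}/dx_3 = dg_{33}/dx_3 = 0
dg_{33}/dx_3 = dg_{33}/dx_3 = 0
dg_{33}/dx_3 = dg_{33}/dx_3 = 0
Numerator = 0 + 0 - 0 = 0
Gamma^3_{33} = 0 / (2 * 32) = 0

0


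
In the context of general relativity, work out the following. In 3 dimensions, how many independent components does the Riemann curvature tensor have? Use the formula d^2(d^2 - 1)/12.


The Riemann tensor in d dimensions has d^2(d^2 - 1)/12 independent components.
d = 3, so d^2 = 9
d^2 - 1 = 8
d^2(d^2 - 1) = 9 * 8 = 72
Divide by 12: 72 / 12 = 6

6


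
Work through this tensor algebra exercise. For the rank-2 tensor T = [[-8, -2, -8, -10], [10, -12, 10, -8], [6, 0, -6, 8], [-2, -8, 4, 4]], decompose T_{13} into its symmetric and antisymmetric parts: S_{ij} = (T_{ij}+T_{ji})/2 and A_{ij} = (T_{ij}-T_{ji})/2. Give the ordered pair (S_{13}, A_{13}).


T_{13} = -8
T_{31} = 6
S_{13} = (-8 + 6)/2 = -2/2 = -1
A_{13} = (-8 - 6)/2 = -14/2 = -7
Check: S + A = -1 + -7 = -8 = T_{13}.

(-1, -7)


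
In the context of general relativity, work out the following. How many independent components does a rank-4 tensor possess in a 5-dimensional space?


The number of components of a rank-r tensor in d dimensions is d^r.
Here d = 5 and r = 4.
5^4 = 625

625


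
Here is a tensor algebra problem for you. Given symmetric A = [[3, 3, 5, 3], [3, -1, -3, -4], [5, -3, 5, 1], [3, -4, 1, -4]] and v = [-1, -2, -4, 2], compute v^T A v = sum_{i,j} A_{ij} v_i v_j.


First compute Av:
(Av)_1 = 3*-1 + 3*-2 + 5*-4 + 3*2 = -23
(Av)_2 = 3*-1 + -1*-2 + -3*-4 + -4*2 = 3
(Av)_3 = 5*-1 + -3*-2 + 5*-4 + 1*2 = -17
(Av)_4 = 3*-1 + -4*-2 + 1*-4 + -4*2 = -7
Av = [-23, 3, -17, -7]
Then v^T (Av) = -1*-23 + -2*3 + -4*-17 + 2*-7
= 23 + -6 + 68 + -14 = 71

71


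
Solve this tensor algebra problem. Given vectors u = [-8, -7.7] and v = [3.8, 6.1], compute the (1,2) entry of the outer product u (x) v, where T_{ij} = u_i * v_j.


The outer product entry T_{ij} = u_i * v_j.
We need i=1, j=2.
u_1 = -8, v_2 = 6.1
T_{1,2} = -8 * 6.1 = -48.8

-48.8


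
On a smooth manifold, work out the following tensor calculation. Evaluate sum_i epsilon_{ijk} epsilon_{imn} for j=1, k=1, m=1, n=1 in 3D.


Using the identity: epsilon_{ijk} epsilon_{imn} = delta_{jm} delta_{kn} - delta_{jn} delta_{km}.
delta_{11} = 1
delta_{11} = 1
delta_{11} = 1
delta_{11} = 1
Result = 1 * 1 - 1 * 1 = 1 - 1 = 0

0


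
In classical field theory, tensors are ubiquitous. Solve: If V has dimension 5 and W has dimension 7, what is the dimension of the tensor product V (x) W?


The dimension of a tensor product is the product of dimensions.
dim(V) = 5, dim(W) = 7
dim(V (x) W) = 5 * 7 = 35

35


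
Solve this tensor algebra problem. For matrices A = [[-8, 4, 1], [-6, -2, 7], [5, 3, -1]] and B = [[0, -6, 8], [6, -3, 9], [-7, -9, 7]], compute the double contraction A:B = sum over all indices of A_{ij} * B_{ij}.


A:B = sum over all i,j of A_{ij} * B_{ij}.
Row 1: -8*0=0, 4*-6=-24, 1*8=8 => row sum = -16
Row 2: -6*6=-36, -2*-3=6, 7*9=63 => row sum = 33
Row 3: 5*-7=-35, 3*-9=-27, -1*7=-7 => row sum = -69
Total = -16 + 33 + -69 = -52

-52
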